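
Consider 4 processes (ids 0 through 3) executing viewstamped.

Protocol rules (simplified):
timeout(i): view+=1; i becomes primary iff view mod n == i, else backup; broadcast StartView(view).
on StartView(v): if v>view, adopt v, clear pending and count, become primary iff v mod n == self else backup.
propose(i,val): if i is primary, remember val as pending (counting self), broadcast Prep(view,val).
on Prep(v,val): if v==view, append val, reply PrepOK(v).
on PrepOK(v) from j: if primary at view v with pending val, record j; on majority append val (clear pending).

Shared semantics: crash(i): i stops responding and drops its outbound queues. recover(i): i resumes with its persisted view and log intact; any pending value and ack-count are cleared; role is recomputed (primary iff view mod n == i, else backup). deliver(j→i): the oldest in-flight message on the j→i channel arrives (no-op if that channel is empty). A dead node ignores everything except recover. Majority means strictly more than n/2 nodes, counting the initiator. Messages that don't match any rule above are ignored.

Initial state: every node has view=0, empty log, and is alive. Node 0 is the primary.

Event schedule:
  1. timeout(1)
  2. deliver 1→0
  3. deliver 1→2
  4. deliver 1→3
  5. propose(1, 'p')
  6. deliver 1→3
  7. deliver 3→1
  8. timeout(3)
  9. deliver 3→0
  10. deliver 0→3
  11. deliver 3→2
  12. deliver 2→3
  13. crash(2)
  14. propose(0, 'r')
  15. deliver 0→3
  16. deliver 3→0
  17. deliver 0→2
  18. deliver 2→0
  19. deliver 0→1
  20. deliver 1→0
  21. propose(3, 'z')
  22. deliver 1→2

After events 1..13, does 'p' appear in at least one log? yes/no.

yes

e1 timeout(1): 1[prim,v=1,-]
e2 deliver 1→0: 0[back,v=1,-]
e3 deliver 1→2: 2[back,v=1,-]
e4 deliver 1→3: 3[back,v=1,-]
e5 propose(1,'p'): ·
e6 deliver 1→3: 3[back,v=1,p]
e7 deliver 3→1: ·
e8 timeout(3): 3[back,v=2,p]
e9 deliver 3→0: 0[back,v=2,-]
e10 deliver 0→3: ·
e11 deliver 3→2: 2[prim,v=2,-]
e12 deliver 2→3: ·
e13 crash(2): 2[✗prim,v=2,-]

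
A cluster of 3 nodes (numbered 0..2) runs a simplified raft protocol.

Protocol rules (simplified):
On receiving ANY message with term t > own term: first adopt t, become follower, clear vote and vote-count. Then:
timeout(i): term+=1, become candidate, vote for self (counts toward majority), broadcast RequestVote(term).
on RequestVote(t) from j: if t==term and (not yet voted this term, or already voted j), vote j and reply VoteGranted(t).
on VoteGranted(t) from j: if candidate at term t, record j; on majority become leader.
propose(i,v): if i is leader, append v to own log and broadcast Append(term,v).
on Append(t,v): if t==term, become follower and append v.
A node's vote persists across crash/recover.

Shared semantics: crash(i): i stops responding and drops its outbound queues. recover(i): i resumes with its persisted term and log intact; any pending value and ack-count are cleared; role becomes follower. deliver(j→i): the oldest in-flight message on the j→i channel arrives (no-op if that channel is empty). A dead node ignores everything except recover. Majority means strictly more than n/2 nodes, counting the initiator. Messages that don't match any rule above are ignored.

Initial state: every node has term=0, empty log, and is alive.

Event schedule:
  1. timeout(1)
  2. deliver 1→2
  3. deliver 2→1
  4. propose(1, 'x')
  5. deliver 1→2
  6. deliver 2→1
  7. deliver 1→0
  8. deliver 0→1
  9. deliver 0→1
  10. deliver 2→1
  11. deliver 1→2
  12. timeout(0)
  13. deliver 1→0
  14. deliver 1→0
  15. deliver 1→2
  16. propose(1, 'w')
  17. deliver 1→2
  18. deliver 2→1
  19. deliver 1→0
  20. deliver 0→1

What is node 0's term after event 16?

e1 timeout(1): 1[cand,t=1,-]
e2 deliver 1→2: 2[foll,t=1,-]
e3 deliver 2→1: 1[lead,t=1,-]
e4 propose(1,'x'): 1[lead,t=1,x]
e5 deliver 1→2: 2[foll,t=1,x]
e6 deliver 2→1: ·
e7 deliver 1→0: 0[foll,t=1,-]
e8 deliver 0→1: ·
e9 deliver 0→1: ·
e10 deliver 2→1: ·
e11 deliver 1→2: ·
e12 timeout(0): 0[cand,t=2,-]
e13 deliver 1→0: ·
e14 deliver 1→0: ·
e15 deliver 1→2: ·
e16 propose(1,'w'): 1[lead,t=1,x,w]

2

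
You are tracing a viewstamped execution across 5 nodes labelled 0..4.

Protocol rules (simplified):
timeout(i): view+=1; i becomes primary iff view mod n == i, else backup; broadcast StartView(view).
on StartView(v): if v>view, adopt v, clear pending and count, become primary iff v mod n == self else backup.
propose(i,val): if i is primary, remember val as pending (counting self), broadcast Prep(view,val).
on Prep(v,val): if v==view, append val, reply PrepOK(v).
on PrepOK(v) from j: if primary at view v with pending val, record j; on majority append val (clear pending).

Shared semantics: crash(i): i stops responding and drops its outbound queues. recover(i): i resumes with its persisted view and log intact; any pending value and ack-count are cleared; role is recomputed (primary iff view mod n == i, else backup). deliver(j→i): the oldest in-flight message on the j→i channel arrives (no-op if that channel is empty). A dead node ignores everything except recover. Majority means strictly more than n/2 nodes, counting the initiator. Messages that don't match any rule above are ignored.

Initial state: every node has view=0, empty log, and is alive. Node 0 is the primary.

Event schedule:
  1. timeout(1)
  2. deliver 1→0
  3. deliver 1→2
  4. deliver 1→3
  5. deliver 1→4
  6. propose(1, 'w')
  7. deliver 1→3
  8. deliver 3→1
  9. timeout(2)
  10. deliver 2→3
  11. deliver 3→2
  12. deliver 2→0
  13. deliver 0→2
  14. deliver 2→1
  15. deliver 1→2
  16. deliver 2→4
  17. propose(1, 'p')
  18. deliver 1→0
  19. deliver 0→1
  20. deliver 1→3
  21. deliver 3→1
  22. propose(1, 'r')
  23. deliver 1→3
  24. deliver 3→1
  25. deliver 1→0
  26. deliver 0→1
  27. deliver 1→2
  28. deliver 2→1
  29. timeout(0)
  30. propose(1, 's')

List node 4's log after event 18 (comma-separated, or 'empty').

after 1 — timeout(1): n1:prim/v1/[-]
after 2 — deliver 1→0: n0:back/v1/[-]
after 3 — deliver 1→2: n2:back/v1/[-]
after 4 — deliver 1→3: n3:back/v1/[-]
after 5 — deliver 1→4: n4:back/v1/[-]
after 6 — propose(1,'w'): ·
after 7 — deliver 1→3: n3:back/v1/[w]
after 8 — deliver 3→1: ·
after 9 — timeout(2): n2:prim/v2/[-]
after 10 — deliver 2→3: n3:back/v2/[w]
after 11 — deliver 3→2: ·
after 12 — deliver 2→0: n0:back/v2/[-]
after 13 — deliver 0→2: ·
after 14 — deliver 2→1: n1:back/v2/[-]
after 15 — deliver 1→2: ·
after 16 — deliver 2→4: n4:back/v2/[-]
after 17 — propose(1,'p'): ·
after 18 — deliver 1→0: ·

empty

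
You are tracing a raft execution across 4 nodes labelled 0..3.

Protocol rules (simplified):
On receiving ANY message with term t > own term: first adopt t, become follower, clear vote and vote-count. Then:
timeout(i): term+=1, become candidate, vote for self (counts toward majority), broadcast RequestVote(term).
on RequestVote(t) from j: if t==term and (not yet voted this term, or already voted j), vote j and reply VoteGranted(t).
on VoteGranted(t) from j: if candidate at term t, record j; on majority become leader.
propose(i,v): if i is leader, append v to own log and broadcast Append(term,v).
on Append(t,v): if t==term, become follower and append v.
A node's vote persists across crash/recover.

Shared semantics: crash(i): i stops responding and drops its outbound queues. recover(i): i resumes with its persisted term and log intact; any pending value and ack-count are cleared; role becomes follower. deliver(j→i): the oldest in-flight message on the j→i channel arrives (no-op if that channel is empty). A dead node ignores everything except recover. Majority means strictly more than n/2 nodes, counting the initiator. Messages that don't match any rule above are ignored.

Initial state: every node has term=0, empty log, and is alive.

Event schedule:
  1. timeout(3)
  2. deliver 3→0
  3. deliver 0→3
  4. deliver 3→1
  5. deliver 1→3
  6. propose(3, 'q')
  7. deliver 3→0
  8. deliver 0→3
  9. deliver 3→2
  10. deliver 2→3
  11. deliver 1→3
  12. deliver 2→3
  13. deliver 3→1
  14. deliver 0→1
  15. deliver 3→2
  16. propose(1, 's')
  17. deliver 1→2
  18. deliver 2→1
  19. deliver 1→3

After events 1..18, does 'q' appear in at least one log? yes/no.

1. timeout(3):  <3:cand t1 ->
2. deliver 3→0:  <0:foll t1 ->
3. deliver 0→3:  nop
4. deliver 3→1:  <1:foll t1 ->
5. deliver 1→3:  <3:lead t1 ->
6. propose(3,'q'):  <3:lead t1 q>
7. deliver 3→0:  <0:foll t1 q>
8. deliver 0→3:  nop
9. deliver 3→2:  <2:foll t1 ->
10. deliver 2→3:  nop
11. deliver 1→3:  nop
12. deliver 2→3:  nop
13. deliver 3→1:  <1:foll t1 q>
14. deliver 0→1:  nop
15. deliver 3→2:  <2:foll t1 q>
16. propose(1,'s'):  nop
17. deliver 1→2:  nop
18. deliver 2→1:  nop

yes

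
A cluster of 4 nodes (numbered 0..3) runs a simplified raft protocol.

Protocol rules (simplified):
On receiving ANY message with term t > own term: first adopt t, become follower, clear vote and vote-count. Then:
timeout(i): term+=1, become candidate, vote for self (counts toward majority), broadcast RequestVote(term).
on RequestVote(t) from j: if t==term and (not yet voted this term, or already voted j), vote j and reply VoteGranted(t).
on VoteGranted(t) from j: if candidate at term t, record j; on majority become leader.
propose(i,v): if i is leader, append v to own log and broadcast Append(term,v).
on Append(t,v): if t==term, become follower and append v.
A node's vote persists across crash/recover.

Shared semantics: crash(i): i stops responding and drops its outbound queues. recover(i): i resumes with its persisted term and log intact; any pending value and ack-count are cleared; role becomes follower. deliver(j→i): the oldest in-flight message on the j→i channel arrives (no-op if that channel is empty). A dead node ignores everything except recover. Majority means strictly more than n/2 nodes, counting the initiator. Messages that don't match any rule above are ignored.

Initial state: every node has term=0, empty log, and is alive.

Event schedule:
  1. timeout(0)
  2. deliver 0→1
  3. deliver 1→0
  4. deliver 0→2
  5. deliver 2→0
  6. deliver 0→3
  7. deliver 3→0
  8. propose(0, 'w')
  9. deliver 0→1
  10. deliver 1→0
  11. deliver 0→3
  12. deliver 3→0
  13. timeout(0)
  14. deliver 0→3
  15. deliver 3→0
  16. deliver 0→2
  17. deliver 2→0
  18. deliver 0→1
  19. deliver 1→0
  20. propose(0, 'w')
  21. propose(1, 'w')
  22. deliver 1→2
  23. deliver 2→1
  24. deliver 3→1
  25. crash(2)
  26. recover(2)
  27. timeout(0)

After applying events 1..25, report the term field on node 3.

2

[1] timeout(0) → N0(cand t1 [-])
[2] deliver 0→1 → N1(foll t1 [-])
[3] deliver 1→0 → ∅
[4] deliver 0→2 → N2(foll t1 [-])
[5] deliver 2→0 → N0(lead t1 [-])
[6] deliver 0→3 → N3(foll t1 [-])
[7] deliver 3→0 → ∅
[8] propose(0,'w') → N0(lead t1 [w])
[9] deliver 0→1 → N1(foll t1 [w])
[10] deliver 1→0 → ∅
[11] deliver 0→3 → N3(foll t1 [w])
[12] deliver 3→0 → ∅
[13] timeout(0) → N0(cand t2 [w])
[14] deliver 0→3 → N3(foll t2 [w])
[15] deliver 3→0 → ∅
[16] deliver 0→2 → N2(foll t1 [w])
[17] deliver 2→0 → ∅
[18] deliver 0→1 → N1(foll t2 [w])
[19] deliver 1→0 → N0(lead t2 [w])
[20] propose(0,'w') → N0(lead t2 [w,w])
[21] propose(1,'w') → ∅
[22] deliver 1→2 → ∅
[23] deliver 2→1 → ∅
[24] deliver 3→1 → ∅
[25] crash(2) → N2(✗foll t1 [w])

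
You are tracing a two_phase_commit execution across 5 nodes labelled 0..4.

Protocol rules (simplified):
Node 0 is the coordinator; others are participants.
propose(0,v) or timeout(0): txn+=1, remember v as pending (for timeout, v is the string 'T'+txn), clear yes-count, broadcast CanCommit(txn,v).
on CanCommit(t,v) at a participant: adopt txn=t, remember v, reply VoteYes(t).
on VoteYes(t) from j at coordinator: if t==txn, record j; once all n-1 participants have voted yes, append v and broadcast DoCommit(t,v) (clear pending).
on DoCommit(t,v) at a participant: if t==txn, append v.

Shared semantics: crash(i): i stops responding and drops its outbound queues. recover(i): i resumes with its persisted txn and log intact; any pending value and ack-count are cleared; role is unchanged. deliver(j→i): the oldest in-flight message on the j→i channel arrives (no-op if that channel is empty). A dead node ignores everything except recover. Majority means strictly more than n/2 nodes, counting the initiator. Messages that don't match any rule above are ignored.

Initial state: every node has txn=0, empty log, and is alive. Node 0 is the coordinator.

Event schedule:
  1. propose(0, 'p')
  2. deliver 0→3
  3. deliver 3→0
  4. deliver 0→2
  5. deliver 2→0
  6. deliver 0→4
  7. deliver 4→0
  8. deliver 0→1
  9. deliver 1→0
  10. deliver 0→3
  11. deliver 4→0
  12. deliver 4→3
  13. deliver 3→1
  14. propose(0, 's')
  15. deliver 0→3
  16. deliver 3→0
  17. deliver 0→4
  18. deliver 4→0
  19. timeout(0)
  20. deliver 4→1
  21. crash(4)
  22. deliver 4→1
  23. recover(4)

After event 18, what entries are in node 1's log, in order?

e1 propose(0,'p'): 0[coor,t=1,-]
e2 deliver 0→3: 3[part,t=1,-]
e3 deliver 3→0: ·
e4 deliver 0→2: 2[part,t=1,-]
e5 deliver 2→0: ·
e6 deliver 0→4: 4[part,t=1,-]
e7 deliver 4→0: ·
e8 deliver 0→1: 1[part,t=1,-]
e9 deliver 1→0: 0[coor,t=1,p]
e10 deliver 0→3: 3[part,t=1,p]
e11 deliver 4→0: ·
e12 deliver 4→3: ·
e13 deliver 3→1: ·
e14 propose(0,'s'): 0[coor,t=2,p]
e15 deliver 0→3: 3[part,t=2,p]
e16 deliver 3→0: ·
e17 deliver 0→4: 4[part,t=1,p]
e18 deliver 4→0: ·

empty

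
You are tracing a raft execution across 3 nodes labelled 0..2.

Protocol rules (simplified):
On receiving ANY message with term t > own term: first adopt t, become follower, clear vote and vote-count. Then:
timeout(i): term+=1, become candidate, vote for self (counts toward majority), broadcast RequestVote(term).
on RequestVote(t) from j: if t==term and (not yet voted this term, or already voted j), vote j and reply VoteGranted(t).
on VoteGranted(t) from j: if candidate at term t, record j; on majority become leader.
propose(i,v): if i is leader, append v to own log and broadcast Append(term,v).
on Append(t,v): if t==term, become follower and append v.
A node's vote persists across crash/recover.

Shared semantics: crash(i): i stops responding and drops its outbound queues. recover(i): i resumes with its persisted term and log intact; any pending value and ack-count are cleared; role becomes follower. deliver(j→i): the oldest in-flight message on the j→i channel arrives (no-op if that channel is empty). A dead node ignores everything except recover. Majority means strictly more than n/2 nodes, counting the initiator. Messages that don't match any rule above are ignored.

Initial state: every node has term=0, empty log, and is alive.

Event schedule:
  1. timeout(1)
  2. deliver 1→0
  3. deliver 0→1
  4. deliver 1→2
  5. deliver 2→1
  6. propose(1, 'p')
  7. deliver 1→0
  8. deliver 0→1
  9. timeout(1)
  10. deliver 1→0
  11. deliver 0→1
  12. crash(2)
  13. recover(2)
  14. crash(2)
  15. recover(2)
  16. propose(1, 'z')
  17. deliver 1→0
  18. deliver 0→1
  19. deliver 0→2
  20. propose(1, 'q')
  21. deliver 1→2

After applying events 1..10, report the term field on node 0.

2

[1] timeout(1) → N1(cand t1 [-])
[2] deliver 1→0 → N0(foll t1 [-])
[3] deliver 0→1 → N1(lead t1 [-])
[4] deliver 1→2 → N2(foll t1 [-])
[5] deliver 2→1 → ∅
[6] propose(1,'p') → N1(lead t1 [p])
[7] deliver 1→0 → N0(foll t1 [p])
[8] deliver 0→1 → ∅
[9] timeout(1) → N1(cand t2 [p])
[10] deliver 1→0 → N0(foll t2 [p])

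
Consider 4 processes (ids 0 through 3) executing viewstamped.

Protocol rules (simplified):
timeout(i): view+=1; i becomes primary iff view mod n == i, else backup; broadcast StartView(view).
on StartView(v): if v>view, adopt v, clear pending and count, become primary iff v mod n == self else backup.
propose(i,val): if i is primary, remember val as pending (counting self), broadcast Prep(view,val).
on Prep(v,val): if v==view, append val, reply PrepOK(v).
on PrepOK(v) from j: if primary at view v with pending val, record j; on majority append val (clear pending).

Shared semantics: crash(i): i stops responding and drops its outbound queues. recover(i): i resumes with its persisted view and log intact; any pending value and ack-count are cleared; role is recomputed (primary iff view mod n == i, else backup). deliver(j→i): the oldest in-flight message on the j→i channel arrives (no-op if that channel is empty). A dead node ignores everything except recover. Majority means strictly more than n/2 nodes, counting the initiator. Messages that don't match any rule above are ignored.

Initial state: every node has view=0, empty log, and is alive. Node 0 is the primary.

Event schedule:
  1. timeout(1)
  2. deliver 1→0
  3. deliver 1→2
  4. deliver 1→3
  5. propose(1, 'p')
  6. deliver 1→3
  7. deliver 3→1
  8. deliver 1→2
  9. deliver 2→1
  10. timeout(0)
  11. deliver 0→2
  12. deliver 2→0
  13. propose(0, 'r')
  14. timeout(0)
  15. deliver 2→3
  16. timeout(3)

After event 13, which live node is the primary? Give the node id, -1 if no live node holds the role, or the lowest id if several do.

1

[1] timeout(1) → N1(prim v1 [-])
[2] deliver 1→0 → N0(back v1 [-])
[3] deliver 1→2 → N2(back v1 [-])
[4] deliver 1→3 → N3(back v1 [-])
[5] propose(1,'p') → ∅
[6] deliver 1→3 → N3(back v1 [p])
[7] deliver 3→1 → ∅
[8] deliver 1→2 → N2(back v1 [p])
[9] deliver 2→1 → N1(prim v1 [p])
[10] timeout(0) → N0(back v2 [-])
[11] deliver 0→2 → N2(prim v2 [p])
[12] deliver 2→0 → ∅
[13] propose(0,'r') → ∅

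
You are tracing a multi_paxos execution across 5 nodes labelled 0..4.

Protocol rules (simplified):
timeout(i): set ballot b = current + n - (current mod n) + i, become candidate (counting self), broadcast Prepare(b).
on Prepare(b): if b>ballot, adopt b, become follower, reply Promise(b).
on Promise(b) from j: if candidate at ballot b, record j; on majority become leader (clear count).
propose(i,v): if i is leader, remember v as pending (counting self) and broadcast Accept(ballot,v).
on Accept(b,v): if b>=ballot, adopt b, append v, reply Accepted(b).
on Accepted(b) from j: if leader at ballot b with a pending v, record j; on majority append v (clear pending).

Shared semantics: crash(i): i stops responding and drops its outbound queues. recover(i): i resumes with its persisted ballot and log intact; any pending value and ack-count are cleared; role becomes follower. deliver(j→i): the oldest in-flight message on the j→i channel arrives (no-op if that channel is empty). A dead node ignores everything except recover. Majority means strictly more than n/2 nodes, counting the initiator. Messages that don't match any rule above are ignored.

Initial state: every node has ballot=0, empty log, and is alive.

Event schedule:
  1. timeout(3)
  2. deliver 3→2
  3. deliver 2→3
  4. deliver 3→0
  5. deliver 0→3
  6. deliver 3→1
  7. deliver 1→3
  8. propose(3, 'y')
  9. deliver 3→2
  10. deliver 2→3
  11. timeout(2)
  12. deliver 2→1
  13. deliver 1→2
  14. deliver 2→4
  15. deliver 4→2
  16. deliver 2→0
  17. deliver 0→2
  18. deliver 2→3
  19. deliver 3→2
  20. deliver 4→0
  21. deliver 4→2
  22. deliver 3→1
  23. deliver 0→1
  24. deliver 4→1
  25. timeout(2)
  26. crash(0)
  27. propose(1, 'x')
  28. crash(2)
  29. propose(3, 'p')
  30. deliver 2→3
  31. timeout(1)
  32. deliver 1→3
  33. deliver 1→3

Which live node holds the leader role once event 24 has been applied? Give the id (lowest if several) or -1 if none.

[1] timeout(3) → N3(cand b8 [-])
[2] deliver 3→2 → N2(foll b8 [-])
[3] deliver 2→3 → ∅
[4] deliver 3→0 → N0(foll b8 [-])
[5] deliver 0→3 → N3(lead b8 [-])
[6] deliver 3→1 → N1(foll b8 [-])
[7] deliver 1→3 → ∅
[8] propose(3,'y') → ∅
[9] deliver 3→2 → N2(foll b8 [y])
[10] deliver 2→3 → ∅
[11] timeout(2) → N2(cand b12 [y])
[12] deliver 2→1 → N1(foll b12 [-])
[13] deliver 1→2 → ∅
[14] deliver 2→4 → N4(foll b12 [-])
[15] deliver 4→2 → N2(lead b12 [y])
[16] deliver 2→0 → N0(foll b12 [-])
[17] deliver 0→2 → ∅
[18] deliver 2→3 → N3(foll b12 [-])
[19] deliver 3→2 → ∅
[20] deliver 4→0 → ∅
[21] deliver 4→2 → ∅
[22] deliver 3→1 → ∅
[23] deliver 0→1 → ∅
[24] deliver 4→1 → ∅

2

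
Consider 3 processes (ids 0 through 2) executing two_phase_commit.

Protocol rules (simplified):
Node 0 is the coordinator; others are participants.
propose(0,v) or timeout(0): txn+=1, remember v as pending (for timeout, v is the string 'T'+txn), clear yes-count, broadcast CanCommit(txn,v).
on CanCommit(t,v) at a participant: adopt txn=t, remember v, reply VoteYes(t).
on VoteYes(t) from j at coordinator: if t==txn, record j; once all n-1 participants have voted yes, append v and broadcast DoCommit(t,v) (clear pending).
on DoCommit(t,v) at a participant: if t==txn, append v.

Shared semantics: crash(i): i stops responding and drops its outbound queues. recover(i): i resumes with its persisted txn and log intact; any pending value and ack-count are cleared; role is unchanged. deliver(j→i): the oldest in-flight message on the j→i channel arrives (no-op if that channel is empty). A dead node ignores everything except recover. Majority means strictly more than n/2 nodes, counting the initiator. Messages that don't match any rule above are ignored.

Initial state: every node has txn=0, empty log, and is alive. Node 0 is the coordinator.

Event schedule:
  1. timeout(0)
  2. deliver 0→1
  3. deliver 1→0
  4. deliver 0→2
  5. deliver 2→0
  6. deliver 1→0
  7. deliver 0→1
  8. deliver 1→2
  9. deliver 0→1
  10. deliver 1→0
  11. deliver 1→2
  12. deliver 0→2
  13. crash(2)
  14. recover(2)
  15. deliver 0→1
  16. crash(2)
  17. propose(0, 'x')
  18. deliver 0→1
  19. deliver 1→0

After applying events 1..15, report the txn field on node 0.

e1 timeout(0): 0[coor,t=1,-]
e2 deliver 0→1: 1[part,t=1,-]
e3 deliver 1→0: ·
e4 deliver 0→2: 2[part,t=1,-]
e5 deliver 2→0: 0[coor,t=1,T1]
e6 deliver 1→0: ·
e7 deliver 0→1: 1[part,t=1,T1]
e8 deliver 1→2: ·
e9 deliver 0→1: ·
e10 deliver 1→0: ·
e11 deliver 1→2: ·
e12 deliver 0→2: 2[part,t=1,T1]
e13 crash(2): 2[✗part,t=1,T1]
e14 recover(2): 2[part,t=1,T1]
e15 deliver 0→1: ·

1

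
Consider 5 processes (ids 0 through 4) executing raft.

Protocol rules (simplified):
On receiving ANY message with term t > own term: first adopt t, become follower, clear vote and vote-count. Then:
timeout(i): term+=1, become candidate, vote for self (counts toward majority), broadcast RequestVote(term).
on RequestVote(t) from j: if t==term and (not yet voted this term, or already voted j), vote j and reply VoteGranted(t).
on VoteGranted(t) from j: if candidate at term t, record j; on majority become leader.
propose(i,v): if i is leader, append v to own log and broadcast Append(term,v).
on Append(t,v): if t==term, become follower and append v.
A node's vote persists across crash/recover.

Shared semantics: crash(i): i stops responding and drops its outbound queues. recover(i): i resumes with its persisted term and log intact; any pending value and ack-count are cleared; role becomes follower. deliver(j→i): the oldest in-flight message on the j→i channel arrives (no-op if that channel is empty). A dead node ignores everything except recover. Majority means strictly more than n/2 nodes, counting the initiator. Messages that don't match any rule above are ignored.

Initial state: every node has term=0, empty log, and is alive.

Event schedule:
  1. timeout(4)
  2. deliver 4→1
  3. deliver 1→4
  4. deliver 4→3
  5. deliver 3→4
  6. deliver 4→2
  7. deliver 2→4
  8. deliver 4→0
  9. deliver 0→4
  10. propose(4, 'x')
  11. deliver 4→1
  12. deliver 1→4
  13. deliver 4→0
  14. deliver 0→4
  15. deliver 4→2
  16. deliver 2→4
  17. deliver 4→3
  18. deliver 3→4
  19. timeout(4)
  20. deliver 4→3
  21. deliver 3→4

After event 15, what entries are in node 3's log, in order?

empty

1. timeout(4):  <4:cand t1 ->
2. deliver 4→1:  <1:foll t1 ->
3. deliver 1→4:  nop
4. deliver 4→3:  <3:foll t1 ->
5. deliver 3→4:  <4:lead t1 ->
6. deliver 4→2:  <2:foll t1 ->
7. deliver 2→4:  nop
8. deliver 4→0:  <0:foll t1 ->
9. deliver 0→4:  nop
10. propose(4,'x'):  <4:lead t1 x>
11. deliver 4→1:  <1:foll t1 x>
12. deliver 1→4:  nop
13. deliver 4→0:  <0:foll t1 x>
14. deliver 0→4:  nop
15. deliver 4→2:  <2:foll t1 x>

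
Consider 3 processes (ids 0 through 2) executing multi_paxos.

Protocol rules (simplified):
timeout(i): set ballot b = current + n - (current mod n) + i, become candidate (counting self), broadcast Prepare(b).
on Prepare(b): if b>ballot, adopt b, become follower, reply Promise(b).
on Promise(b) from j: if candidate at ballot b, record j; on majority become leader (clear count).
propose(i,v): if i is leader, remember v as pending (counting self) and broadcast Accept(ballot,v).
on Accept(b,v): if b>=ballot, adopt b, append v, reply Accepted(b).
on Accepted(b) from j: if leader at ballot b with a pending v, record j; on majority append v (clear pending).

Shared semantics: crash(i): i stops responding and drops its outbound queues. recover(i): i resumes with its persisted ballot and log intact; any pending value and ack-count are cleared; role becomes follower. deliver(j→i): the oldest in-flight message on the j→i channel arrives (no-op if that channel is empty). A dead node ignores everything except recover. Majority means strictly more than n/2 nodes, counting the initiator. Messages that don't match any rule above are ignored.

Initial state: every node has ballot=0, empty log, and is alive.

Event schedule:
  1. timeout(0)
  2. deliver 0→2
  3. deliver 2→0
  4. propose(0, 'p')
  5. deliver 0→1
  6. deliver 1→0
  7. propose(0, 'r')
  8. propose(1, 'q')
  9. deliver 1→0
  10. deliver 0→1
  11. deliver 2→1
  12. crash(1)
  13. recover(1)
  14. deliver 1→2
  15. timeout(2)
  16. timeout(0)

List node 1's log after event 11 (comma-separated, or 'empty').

1. timeout(0):  <0:cand b3 ->
2. deliver 0→2:  <2:foll b3 ->
3. deliver 2→0:  <0:lead b3 ->
4. propose(0,'p'):  nop
5. deliver 0→1:  <1:foll b3 ->
6. deliver 1→0:  nop
7. propose(0,'r'):  nop
8. propose(1,'q'):  nop
9. deliver 1→0:  nop
10. deliver 0→1:  <1:foll b3 p>
11. deliver 2→1:  nop

p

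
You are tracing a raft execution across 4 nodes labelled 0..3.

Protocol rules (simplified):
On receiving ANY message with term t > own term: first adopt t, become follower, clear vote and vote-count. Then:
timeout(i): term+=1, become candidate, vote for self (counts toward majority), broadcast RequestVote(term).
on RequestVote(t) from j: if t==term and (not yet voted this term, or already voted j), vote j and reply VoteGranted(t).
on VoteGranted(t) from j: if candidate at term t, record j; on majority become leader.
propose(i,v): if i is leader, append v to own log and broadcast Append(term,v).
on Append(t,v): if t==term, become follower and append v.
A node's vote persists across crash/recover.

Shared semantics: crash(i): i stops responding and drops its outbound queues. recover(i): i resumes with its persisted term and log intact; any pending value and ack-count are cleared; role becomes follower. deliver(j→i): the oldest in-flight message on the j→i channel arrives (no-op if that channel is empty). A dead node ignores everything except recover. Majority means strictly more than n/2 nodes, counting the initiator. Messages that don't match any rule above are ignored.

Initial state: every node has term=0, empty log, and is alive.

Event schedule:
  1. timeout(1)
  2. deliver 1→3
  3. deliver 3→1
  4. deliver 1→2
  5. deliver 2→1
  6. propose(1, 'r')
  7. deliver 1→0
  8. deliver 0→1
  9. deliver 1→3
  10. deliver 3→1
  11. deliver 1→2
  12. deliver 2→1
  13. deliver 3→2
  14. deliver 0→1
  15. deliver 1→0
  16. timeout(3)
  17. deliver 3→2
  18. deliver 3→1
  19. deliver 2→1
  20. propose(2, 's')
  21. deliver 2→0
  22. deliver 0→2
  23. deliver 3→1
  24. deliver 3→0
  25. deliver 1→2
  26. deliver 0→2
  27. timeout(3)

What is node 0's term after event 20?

e1 timeout(1): 1[cand,t=1,-]
e2 deliver 1→3: 3[foll,t=1,-]
e3 deliver 3→1: ·
e4 deliver 1→2: 2[foll,t=1,-]
e5 deliver 2→1: 1[lead,t=1,-]
e6 propose(1,'r'): 1[lead,t=1,r]
e7 deliver 1→0: 0[foll,t=1,-]
e8 deliver 0→1: ·
e9 deliver 1→3: 3[foll,t=1,r]
e10 deliver 3→1: ·
e11 deliver 1→2: 2[foll,t=1,r]
e12 deliver 2→1: ·
e13 deliver 3→2: ·
e14 deliver 0→1: ·
e15 deliver 1→0: 0[foll,t=1,r]
e16 timeout(3): 3[cand,t=2,r]
e17 deliver 3→2: 2[foll,t=2,r]
e18 deliver 3→1: 1[foll,t=2,r]
e19 deliver 2→1: ·
e20 propose(2,'s'): ·

1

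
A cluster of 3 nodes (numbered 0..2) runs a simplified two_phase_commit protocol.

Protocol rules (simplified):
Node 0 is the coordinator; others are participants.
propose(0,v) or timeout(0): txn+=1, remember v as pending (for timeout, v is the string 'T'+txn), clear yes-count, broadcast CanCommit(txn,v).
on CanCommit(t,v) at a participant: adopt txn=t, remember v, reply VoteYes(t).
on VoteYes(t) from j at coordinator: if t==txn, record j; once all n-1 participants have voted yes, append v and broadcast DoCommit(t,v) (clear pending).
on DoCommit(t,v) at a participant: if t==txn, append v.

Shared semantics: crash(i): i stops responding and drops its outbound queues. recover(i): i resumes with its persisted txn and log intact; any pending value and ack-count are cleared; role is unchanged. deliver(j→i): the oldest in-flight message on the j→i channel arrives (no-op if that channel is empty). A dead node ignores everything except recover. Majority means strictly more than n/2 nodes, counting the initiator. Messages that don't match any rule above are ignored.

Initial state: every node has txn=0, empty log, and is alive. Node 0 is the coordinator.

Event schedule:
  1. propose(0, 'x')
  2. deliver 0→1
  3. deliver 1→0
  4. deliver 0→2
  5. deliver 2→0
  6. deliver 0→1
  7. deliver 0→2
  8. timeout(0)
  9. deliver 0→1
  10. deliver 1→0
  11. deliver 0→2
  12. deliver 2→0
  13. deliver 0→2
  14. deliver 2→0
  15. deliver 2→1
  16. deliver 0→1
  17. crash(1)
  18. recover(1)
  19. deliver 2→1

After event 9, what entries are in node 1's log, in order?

x

e1 propose(0,'x'): 0[coor,t=1,-]
e2 deliver 0→1: 1[part,t=1,-]
e3 deliver 1→0: ·
e4 deliver 0→2: 2[part,t=1,-]
e5 deliver 2→0: 0[coor,t=1,x]
e6 deliver 0→1: 1[part,t=1,x]
e7 deliver 0→2: 2[part,t=1,x]
e8 timeout(0): 0[coor,t=2,x]
e9 deliver 0→1: 1[part,t=2,x]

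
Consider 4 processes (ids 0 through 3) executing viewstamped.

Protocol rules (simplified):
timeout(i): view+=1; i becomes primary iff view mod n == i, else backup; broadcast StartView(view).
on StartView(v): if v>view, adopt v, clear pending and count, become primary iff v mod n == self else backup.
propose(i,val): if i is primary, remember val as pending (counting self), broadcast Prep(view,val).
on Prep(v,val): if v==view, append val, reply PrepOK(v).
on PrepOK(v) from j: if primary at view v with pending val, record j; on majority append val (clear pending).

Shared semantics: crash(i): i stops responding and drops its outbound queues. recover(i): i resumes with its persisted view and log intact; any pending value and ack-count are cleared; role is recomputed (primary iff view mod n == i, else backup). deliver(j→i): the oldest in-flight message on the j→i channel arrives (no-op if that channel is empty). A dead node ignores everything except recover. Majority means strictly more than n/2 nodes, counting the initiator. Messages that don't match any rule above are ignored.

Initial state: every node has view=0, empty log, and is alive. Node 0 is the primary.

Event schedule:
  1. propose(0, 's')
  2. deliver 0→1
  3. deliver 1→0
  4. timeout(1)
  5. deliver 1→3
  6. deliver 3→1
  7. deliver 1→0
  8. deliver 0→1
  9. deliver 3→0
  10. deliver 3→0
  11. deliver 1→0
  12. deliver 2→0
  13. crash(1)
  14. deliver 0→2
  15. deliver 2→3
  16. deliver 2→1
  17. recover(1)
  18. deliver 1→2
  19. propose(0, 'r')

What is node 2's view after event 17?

after 1 — propose(0,'s'): ·
after 2 — deliver 0→1: n1:back/v0/[s]
after 3 — deliver 1→0: ·
after 4 — timeout(1): n1:prim/v1/[s]
after 5 — deliver 1→3: n3:back/v1/[-]
after 6 — deliver 3→1: ·
after 7 — deliver 1→0: n0:back/v1/[-]
after 8 — deliver 0→1: ·
after 9 — deliver 3→0: ·
after 10 — deliver 3→0: ·
after 11 — deliver 1→0: ·
after 12 — deliver 2→0: ·
after 13 — crash(1): n1:✗prim/v1/[s]
after 14 — deliver 0→2: n2:back/v0/[s]
after 15 — deliver 2→3: ·
after 16 — deliver 2→1: ·
after 17 — recover(1): n1:prim/v1/[s]

0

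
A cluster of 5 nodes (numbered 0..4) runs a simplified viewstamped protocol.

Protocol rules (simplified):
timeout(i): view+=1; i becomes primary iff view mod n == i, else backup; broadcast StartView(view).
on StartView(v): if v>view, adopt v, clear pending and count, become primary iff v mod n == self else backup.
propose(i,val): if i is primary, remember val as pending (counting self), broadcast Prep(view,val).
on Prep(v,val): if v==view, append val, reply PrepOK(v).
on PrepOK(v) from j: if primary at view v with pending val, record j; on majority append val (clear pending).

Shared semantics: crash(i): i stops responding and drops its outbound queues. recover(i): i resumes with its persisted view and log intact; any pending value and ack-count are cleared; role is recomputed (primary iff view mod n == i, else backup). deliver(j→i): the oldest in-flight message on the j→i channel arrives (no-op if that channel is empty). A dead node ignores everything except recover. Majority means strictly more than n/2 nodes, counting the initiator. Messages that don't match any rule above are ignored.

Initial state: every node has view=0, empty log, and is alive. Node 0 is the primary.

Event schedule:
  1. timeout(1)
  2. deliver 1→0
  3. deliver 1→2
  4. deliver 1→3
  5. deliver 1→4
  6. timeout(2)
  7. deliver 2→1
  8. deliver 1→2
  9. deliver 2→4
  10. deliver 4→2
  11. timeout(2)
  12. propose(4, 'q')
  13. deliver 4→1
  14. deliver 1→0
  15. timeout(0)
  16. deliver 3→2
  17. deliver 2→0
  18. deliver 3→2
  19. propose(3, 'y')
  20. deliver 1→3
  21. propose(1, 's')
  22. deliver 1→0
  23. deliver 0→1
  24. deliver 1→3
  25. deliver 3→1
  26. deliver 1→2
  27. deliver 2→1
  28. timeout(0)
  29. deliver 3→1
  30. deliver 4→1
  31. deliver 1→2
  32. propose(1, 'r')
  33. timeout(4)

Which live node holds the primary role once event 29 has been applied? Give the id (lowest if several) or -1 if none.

-1

[1] timeout(1) → N1(prim v1 [-])
[2] deliver 1→0 → N0(back v1 [-])
[3] deliver 1→2 → N2(back v1 [-])
[4] deliver 1→3 → N3(back v1 [-])
[5] deliver 1→4 → N4(back v1 [-])
[6] timeout(2) → N2(prim v2 [-])
[7] deliver 2→1 → N1(back v2 [-])
[8] deliver 1→2 → ∅
[9] deliver 2→4 → N4(back v2 [-])
[10] deliver 4→2 → ∅
[11] timeout(2) → N2(back v3 [-])
[12] propose(4,'q') → ∅
[13] deliver 4→1 → ∅
[14] deliver 1→0 → ∅
[15] timeout(0) → N0(back v2 [-])
[16] deliver 3→2 → ∅
[17] deliver 2→0 → ∅
[18] deliver 3→2 → ∅
[19] propose(3,'y') → ∅
[20] deliver 1→3 → ∅
[21] propose(1,'s') → ∅
[22] deliver 1→0 → ∅
[23] deliver 0→1 → ∅
[24] deliver 1→3 → ∅
[25] deliver 3→1 → ∅
[26] deliver 1→2 → ∅
[27] deliver 2→1 → N1(back v3 [-])
[28] timeout(0) → N0(back v3 [-])
[29] deliver 3→1 → ∅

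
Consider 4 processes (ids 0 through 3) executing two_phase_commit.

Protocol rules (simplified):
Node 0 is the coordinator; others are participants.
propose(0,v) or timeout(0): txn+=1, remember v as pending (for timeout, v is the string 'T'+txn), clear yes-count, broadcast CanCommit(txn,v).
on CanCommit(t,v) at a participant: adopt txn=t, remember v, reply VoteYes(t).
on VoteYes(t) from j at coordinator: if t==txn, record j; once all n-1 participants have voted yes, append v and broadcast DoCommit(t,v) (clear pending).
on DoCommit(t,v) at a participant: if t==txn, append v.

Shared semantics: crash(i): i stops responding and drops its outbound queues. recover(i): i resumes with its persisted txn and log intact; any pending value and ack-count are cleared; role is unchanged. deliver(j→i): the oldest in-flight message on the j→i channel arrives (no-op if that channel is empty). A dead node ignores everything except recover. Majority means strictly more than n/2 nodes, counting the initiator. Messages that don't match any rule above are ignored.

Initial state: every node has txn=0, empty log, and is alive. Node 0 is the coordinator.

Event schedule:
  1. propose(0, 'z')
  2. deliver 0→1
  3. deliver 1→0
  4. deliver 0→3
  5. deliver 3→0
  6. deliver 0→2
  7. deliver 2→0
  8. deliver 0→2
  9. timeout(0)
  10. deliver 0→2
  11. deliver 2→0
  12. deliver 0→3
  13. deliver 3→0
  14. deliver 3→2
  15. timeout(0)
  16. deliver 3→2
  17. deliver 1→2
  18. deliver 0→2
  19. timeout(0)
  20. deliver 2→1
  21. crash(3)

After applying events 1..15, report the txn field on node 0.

3

e1 propose(0,'z'): 0[coor,t=1,-]
e2 deliver 0→1: 1[part,t=1,-]
e3 deliver 1→0: ·
e4 deliver 0→3: 3[part,t=1,-]
e5 deliver 3→0: ·
e6 deliver 0→2: 2[part,t=1,-]
e7 deliver 2→0: 0[coor,t=1,z]
e8 deliver 0→2: 2[part,t=1,z]
e9 timeout(0): 0[coor,t=2,z]
e10 deliver 0→2: 2[part,t=2,z]
e11 deliver 2→0: ·
e12 deliver 0→3: 3[part,t=1,z]
e13 deliver 3→0: ·
e14 deliver 3→2: ·
e15 timeout(0): 0[coor,t=3,z]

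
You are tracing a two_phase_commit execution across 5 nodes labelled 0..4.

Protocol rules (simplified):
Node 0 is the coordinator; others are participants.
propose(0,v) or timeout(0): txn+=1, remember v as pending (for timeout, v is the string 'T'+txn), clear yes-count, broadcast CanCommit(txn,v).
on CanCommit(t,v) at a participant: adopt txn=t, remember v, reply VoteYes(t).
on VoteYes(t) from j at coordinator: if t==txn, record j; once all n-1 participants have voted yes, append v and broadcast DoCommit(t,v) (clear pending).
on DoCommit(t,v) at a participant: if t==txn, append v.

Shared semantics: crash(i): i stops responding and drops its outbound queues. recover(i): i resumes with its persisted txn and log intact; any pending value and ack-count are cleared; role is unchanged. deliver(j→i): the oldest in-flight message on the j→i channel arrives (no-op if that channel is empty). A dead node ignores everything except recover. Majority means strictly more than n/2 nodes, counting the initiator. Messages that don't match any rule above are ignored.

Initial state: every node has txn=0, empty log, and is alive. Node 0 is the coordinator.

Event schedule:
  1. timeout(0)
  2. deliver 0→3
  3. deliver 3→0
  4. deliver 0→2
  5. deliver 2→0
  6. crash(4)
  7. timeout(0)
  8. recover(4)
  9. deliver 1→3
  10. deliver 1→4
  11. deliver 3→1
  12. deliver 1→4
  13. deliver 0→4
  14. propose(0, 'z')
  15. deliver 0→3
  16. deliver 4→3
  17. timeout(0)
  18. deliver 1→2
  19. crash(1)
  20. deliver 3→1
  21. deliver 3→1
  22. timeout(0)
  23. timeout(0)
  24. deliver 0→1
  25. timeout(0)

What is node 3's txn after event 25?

[1] timeout(0) → N0(coor t1 [-])
[2] deliver 0→3 → N3(part t1 [-])
[3] deliver 3→0 → ∅
[4] deliver 0→2 → N2(part t1 [-])
[5] deliver 2→0 → ∅
[6] crash(4) → N4(✗part t0 [-])
[7] timeout(0) → N0(coor t2 [-])
[8] recover(4) → N4(part t0 [-])
[9] deliver 1→3 → ∅
[10] deliver 1→4 → ∅
[11] deliver 3→1 → ∅
[12] deliver 1→4 → ∅
[13] deliver 0→4 → N4(part t1 [-])
[14] propose(0,'z') → N0(coor t3 [-])
[15] deliver 0→3 → N3(part t2 [-])
[16] deliver 4→3 → ∅
[17] timeout(0) → N0(coor t4 [-])
[18] deliver 1→2 → ∅
[19] crash(1) → N1(✗part t0 [-])
[20] deliver 3→1 → ∅
[21] deliver 3→1 → ∅
[22] timeout(0) → N0(coor t5 [-])
[23] timeout(0) → N0(coor t6 [-])
[24] deliver 0→1 → ∅
[25] timeout(0) → N0(coor t7 [-])

2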